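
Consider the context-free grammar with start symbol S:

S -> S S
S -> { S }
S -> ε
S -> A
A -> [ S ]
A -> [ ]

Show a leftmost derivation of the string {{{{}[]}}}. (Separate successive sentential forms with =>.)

S => {S}   [S -> { S }]
{S} => {{S}}   [S -> { S }]
{{S}} => {{{S}}}   [S -> { S }]
{{{S}}} => {{{SS}}}   [S -> S S]
{{{SS}}} => {{{{S}S}}}   [S -> { S }]
{{{{S}S}}} => {{{{}S}}}   [S -> ε]
{{{{}S}}} => {{{{}A}}}   [S -> A]
{{{{}A}}} => {{{{}[]}}}   [A -> [ ]]

S=>{S}=>{{S}}=>{{{S}}}=>{{{SS}}}=>{{{{S}S}}}=>{{{{}S}}}=>{{{{}A}}}=>{{{{}[]}}}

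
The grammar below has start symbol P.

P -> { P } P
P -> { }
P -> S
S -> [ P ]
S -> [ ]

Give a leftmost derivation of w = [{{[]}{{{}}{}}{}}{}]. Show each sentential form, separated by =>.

P => S   [P -> S]
S => [P]   [S -> [ P ]]
[P] => [{P}P]   [P -> { P } P]
[{P}P] => [{{P}P}P]   [P -> { P } P]
[{{P}P}P] => [{{S}P}P]   [P -> S]
[{{S}P}P] => [{{[]}P}P]   [S -> [ ]]
[{{[]}P}P] => [{{[]}{P}P}P]   [P -> { P } P]
[{{[]}{P}P}P] => [{{[]}{{P}P}P}P]   [P -> { P } P]
[{{[]}{{P}P}P}P] => [{{[]}{{{}}P}P}P]   [P -> { }]
[{{[]}{{{}}P}P}P] => [{{[]}{{{}}{}}P}P]   [P -> { }]
[{{[]}{{{}}{}}P}P] => [{{[]}{{{}}{}}{}}P]   [P -> { }]
[{{[]}{{{}}{}}{}}P] => [{{[]}{{{}}{}}{}}{}]   [P -> { }]

P => S => [P] => [{P}P] => [{{P}P}P] => [{{S}P}P] => [{{[]}P}P] => [{{[]}{P}P}P] => [{{[]}{{P}P}P}P] => [{{[]}{{{}}P}P}P] => [{{[]}{{{}}{}}P}P] => [{{[]}{{{}}{}}{}}P] => [{{[]}{{{}}{}}{}}{}]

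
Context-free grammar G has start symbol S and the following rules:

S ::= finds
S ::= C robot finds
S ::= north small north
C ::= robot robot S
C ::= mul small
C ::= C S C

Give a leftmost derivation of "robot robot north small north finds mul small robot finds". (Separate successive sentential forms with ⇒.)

S ⇒ C robot finds   [S ::= C robot finds]
C robot finds ⇒ C S C robot finds   [C ::= C S C]
C S C robot finds ⇒ robot robot S S C robot finds   [C ::= robot robot S]
robot robot S S C robot finds ⇒ robot robot north small north S C robot finds   [S ::= north small north]
robot robot north small north S C robot finds ⇒ robot robot north small north finds C robot finds   [S ::= finds]
robot robot north small north finds C robot finds ⇒ robot robot north small north finds mul small robot finds   [C ::= mul small]

S ⇒ C robot finds ⇒ C S C robot finds ⇒ robot robot S S C robot finds ⇒ robot robot north small north S C robot finds ⇒ robot robot north small north finds C robot finds ⇒ robot robot north small north finds mul small robot finds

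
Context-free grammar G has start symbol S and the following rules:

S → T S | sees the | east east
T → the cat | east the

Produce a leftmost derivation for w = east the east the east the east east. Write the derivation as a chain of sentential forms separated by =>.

S => T S   [S → T S]
T S => east the S   [T → east the]
east the S => east the T S   [S → T S]
east the T S => east the east the S   [T → east the]
east the east the S => east the east the T S   [S → T S]
east the east the T S => east the east the east the S   [T → east the]
east the east the east the S => east the east the east the east east   [S → east east]

S => T S => east the S => east the T S => east the east the S => east the east the T S => east the east the east the S => east the east the east the east east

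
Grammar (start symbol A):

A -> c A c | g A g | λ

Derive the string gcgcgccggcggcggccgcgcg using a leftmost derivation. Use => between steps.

A => gAg => gcAcg => gcgAgcg => gcgcAcgcg => gcgcgAgcgcg => gcgcgcAcgcgcg => gcgcgccAccgcgcg => gcgcgccgAgccgcgcg => gcgcgccggAggccgcgcg => gcgcgccggcAcggccgcgcg => gcgcgccggcgAgcggccgcgcg => gcgcgccggcggcggccgcgcg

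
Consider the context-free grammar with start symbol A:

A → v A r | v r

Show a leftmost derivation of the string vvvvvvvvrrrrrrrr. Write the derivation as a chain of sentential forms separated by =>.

A => vAr => vvArr => vvvArrr => vvvvArrrr => vvvvvArrrrr => vvvvvvArrrrrr => vvvvvvvArrrrrrr => vvvvvvvvrrrrrrrr

A => vAr   [A → v A r]
vAr => vvArr   [A → v A r]
vvArr => vvvArrr   [A → v A r]
vvvArrr => vvvvArrrr   [A → v A r]
vvvvArrrr => vvvvvArrrrr   [A → v A r]
vvvvvArrrrr => vvvvvvArrrrrr   [A → v A r]
vvvvvvArrrrrr => vvvvvvvArrrrrrr   [A → v A r]
vvvvvvvArrrrrrr => vvvvvvvvrrrrrrrr   [A → v r]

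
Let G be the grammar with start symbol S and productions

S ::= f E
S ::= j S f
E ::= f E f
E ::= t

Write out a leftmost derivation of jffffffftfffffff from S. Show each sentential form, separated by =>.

S => jSf => jfEf => jffEff => jfffEfff => jffffEffff => jfffffEfffff => jffffffEffffff => jfffffffEfffffff => jffffffftfffffff

S => jSf   [S ::= j S f]
jSf => jfEf   [S ::= f E]
jfEf => jffEff   [E ::= f E f]
jffEff => jfffEfff   [E ::= f E f]
jfffEfff => jffffEffff   [E ::= f E f]
jffffEffff => jfffffEfffff   [E ::= f E f]
jfffffEfffff => jffffffEffffff   [E ::= f E f]
jffffffEffffff => jfffffffEfffffff   [E ::= f E f]
jfffffffEfffffff => jffffffftfffffff   [E ::= t]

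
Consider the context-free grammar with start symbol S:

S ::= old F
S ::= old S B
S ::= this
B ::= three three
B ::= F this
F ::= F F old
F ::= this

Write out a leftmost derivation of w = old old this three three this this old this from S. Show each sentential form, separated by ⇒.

S ⇒ old S B ⇒ old old S B B ⇒ old old this B B ⇒ old old this three three B ⇒ old old this three three F this ⇒ old old this three three F F old this ⇒ old old this three three this F old this ⇒ old old this three three this this old this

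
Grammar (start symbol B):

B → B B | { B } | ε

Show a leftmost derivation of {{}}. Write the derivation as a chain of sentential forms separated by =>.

B=>{B}=>{BB}=>{BBB}=>{BBBB}=>{{B}BBB}=>{{}BBB}=>{{}BB}=>{{}B}=>{{}}

B => {B}   [B → { B }]
{B} => {BB}   [B → B B]
{BB} => {BBB}   [B → B B]
{BBB} => {BBBB}   [B → B B]
{BBBB} => {{B}BBB}   [B → { B }]
{{B}BBB} => {{}BBB}   [B → ε]
{{}BBB} => {{}BB}   [B → ε]
{{}BB} => {{}B}   [B → ε]
{{}B} => {{}}   [B → ε]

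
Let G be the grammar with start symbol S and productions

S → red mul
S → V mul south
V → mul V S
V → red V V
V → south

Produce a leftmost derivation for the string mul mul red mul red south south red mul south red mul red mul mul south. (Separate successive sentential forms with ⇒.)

S ⇒ V mul south   [S → V mul south]
V mul south ⇒ mul V S mul south   [V → mul V S]
mul V S mul south ⇒ mul mul V S S mul south   [V → mul V S]
mul mul V S S mul south ⇒ mul mul red V V S S mul south   [V → red V V]
mul mul red V V S S mul south ⇒ mul mul red mul V S V S S mul south   [V → mul V S]
mul mul red mul V S V S S mul south ⇒ mul mul red mul red V V S V S S mul south   [V → red V V]
mul mul red mul red V V S V S S mul south ⇒ mul mul red mul red south V S V S S mul south   [V → south]
mul mul red mul red south V S V S S mul south ⇒ mul mul red mul red south south S V S S mul south   [V → south]
mul mul red mul red south south S V S S mul south ⇒ mul mul red mul red south south red mul V S S mul south   [S → red mul]
mul mul red mul red south south red mul V S S mul south ⇒ mul mul red mul red south south red mul south S S mul south   [V → south]
mul mul red mul red south south red mul south S S mul south ⇒ mul mul red mul red south south red mul south red mul S mul south   [S → red mul]
mul mul red mul red south south red mul south red mul S mul south ⇒ mul mul red mul red south south red mul south red mul red mul mul south   [S → red mul]

S ⇒ V mul south ⇒ mul V S mul south ⇒ mul mul V S S mul south ⇒ mul mul red V V S S mul south ⇒ mul mul red mul V S V S S mul south ⇒ mul mul red mul red V V S V S S mul south ⇒ mul mul red mul red south V S V S S mul south ⇒ mul mul red mul red south south S V S S mul south ⇒ mul mul red mul red south south red mul V S S mul south ⇒ mul mul red mul red south south red mul south S S mul south ⇒ mul mul red mul red south south red mul south red mul S mul south ⇒ mul mul red mul red south south red mul south red mul red mul mul south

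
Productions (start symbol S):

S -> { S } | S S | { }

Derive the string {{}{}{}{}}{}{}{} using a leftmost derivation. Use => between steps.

S => SS => SSS => SSSS => {S}SSS => {SS}SSS => {SSS}SSS => {SSSS}SSS => {{}SSS}SSS => {{}{}SS}SSS => {{}{}{}S}SSS => {{}{}{}{}}SSS => {{}{}{}{}}{}SS => {{}{}{}{}}{}{}S => {{}{}{}{}}{}{}{}

S => SS   [S -> S S]
SS => SSS   [S -> S S]
SSS => SSSS   [S -> S S]
SSSS => {S}SSS   [S -> { S }]
{S}SSS => {SS}SSS   [S -> S S]
{SS}SSS => {SSS}SSS   [S -> S S]
{SSS}SSS => {SSSS}SSS   [S -> S S]
{SSSS}SSS => {{}SSS}SSS   [S -> { }]
{{}SSS}SSS => {{}{}SS}SSS   [S -> { }]
{{}{}SS}SSS => {{}{}{}S}SSS   [S -> { }]
{{}{}{}S}SSS => {{}{}{}{}}SSS   [S -> { }]
{{}{}{}{}}SSS => {{}{}{}{}}{}SS   [S -> { }]
{{}{}{}{}}{}SS => {{}{}{}{}}{}{}S   [S -> { }]
{{}{}{}{}}{}{}S => {{}{}{}{}}{}{}{}   [S -> { }]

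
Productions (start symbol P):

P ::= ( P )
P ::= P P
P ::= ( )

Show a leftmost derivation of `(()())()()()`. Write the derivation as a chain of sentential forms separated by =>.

P => PP => PPP => PPPP => (P)PPP => (PP)PPP => (()P)PPP => (()())PPP => (()())()PP => (()())()()P => (()())()()()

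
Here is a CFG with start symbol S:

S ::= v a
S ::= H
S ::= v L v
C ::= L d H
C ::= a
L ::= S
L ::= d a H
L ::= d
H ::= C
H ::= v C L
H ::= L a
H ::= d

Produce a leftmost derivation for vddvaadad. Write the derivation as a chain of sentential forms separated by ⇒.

S ⇒ H   [S ::= H]
H ⇒ vCL   [H ::= v C L]
vCL ⇒ vLdHL   [C ::= L d H]
vLdHL ⇒ vddHL   [L ::= d]
vddHL ⇒ vddLaL   [H ::= L a]
vddLaL ⇒ vddSaL   [L ::= S]
vddSaL ⇒ vddvaaL   [S ::= v a]
vddvaaL ⇒ vddvaadaH   [L ::= d a H]
vddvaadaH ⇒ vddvaadad   [H ::= d]

S⇒H⇒vCL⇒vLdHL⇒vddHL⇒vddLaL⇒vddSaL⇒vddvaaL⇒vddvaadaH⇒vddvaadad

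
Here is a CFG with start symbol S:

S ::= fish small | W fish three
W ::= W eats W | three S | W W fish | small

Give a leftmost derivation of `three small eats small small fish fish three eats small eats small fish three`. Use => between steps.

S => W fish three => W eats W fish three => W eats W eats W fish three => three S eats W eats W fish three => three W fish three eats W eats W fish three => three W W fish fish three eats W eats W fish three => three W eats W W fish fish three eats W eats W fish three => three small eats W W fish fish three eats W eats W fish three => three small eats small W fish fish three eats W eats W fish three => three small eats small small fish fish three eats W eats W fish three => three small eats small small fish fish three eats small eats W fish three => three small eats small small fish fish three eats small eats small fish three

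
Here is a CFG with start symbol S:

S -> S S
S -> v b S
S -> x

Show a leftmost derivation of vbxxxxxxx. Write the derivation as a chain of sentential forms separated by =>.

S=>SS=>SSS=>vbSSS=>vbSSSS=>vbxSSS=>vbxSSSS=>vbxSSSSS=>vbxSSSSSS=>vbxxSSSSS=>vbxxxSSSS=>vbxxxxSSS=>vbxxxxxSS=>vbxxxxxxS=>vbxxxxxxx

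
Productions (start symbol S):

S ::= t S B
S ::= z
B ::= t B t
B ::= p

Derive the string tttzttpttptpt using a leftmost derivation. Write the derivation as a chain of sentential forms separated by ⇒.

S ⇒ tSB   [S ::= t S B]
tSB ⇒ ttSBB   [S ::= t S B]
ttSBB ⇒ tttSBBB   [S ::= t S B]
tttSBBB ⇒ tttzBBB   [S ::= z]
tttzBBB ⇒ tttztBtBB   [B ::= t B t]
tttztBtBB ⇒ tttzttBttBB   [B ::= t B t]
tttzttBttBB ⇒ tttzttpttBB   [B ::= p]
tttzttpttBB ⇒ tttzttpttpB   [B ::= p]
tttzttpttpB ⇒ tttzttpttptBt   [B ::= t B t]
tttzttpttptBt ⇒ tttzttpttptpt   [B ::= p]

S⇒tSB⇒ttSBB⇒tttSBBB⇒tttzBBB⇒tttztBtBB⇒tttzttBttBB⇒tttzttpttBB⇒tttzttpttpB⇒tttzttpttptBt⇒tttzttpttptpt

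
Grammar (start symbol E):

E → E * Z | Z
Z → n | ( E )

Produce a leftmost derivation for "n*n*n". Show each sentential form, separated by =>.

E => E*Z   [E → E * Z]
E*Z => E*Z*Z   [E → E * Z]
E*Z*Z => Z*Z*Z   [E → Z]
Z*Z*Z => n*Z*Z   [Z → n]
n*Z*Z => n*n*Z   [Z → n]
n*n*Z => n*n*n   [Z → n]

E => E*Z => E*Z*Z => Z*Z*Z => n*Z*Z => n*n*Z => n*n*n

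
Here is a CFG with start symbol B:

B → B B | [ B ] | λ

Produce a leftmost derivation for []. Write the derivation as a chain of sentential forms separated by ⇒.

B ⇒ BB   [B → B B]
BB ⇒ BBB   [B → B B]
BBB ⇒ BBBB   [B → B B]
BBBB ⇒ BBBBB   [B → B B]
BBBBB ⇒ [B]BBBB   [B → [ B ]]
[B]BBBB ⇒ []BBBB   [B → λ]
[]BBBB ⇒ []BBB   [B → λ]
[]BBB ⇒ []BB   [B → λ]
[]BB ⇒ []B   [B → λ]
[]B ⇒ []   [B → λ]

B⇒BB⇒BBB⇒BBBB⇒BBBBB⇒[B]BBBB⇒[]BBBB⇒[]BBB⇒[]BB⇒[]B⇒[]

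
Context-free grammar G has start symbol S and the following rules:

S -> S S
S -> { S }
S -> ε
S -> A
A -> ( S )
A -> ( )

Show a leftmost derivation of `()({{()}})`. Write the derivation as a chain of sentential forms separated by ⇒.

S ⇒ SS   [S -> S S]
SS ⇒ AS   [S -> A]
AS ⇒ (S)S   [A -> ( S )]
(S)S ⇒ ()S   [S -> ε]
()S ⇒ ()SS   [S -> S S]
()SS ⇒ ()AS   [S -> A]
()AS ⇒ ()(S)S   [A -> ( S )]
()(S)S ⇒ ()({S})S   [S -> { S }]
()({S})S ⇒ ()({SS})S   [S -> S S]
()({SS})S ⇒ ()({{S}S})S   [S -> { S }]
()({{S}S})S ⇒ ()({{A}S})S   [S -> A]
()({{A}S})S ⇒ ()({{()}S})S   [A -> ( )]
()({{()}S})S ⇒ ()({{()}})S   [S -> ε]
()({{()}})S ⇒ ()({{()}})   [S -> ε]

S⇒SS⇒AS⇒(S)S⇒()S⇒()SS⇒()AS⇒()(S)S⇒()({S})S⇒()({SS})S⇒()({{S}S})S⇒()({{A}S})S⇒()({{()}S})S⇒()({{()}})S⇒()({{()}})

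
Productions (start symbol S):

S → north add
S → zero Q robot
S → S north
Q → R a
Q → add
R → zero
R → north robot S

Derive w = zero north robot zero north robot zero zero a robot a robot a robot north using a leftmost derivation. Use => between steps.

S => S north => zero Q robot north => zero R a robot north => zero north robot S a robot north => zero north robot zero Q robot a robot north => zero north robot zero R a robot a robot north => zero north robot zero north robot S a robot a robot north => zero north robot zero north robot zero Q robot a robot a robot north => zero north robot zero north robot zero R a robot a robot a robot north => zero north robot zero north robot zero zero a robot a robot a robot north

S => S north   [S → S north]
S north => zero Q robot north   [S → zero Q robot]
zero Q robot north => zero R a robot north   [Q → R a]
zero R a robot north => zero north robot S a robot north   [R → north robot S]
zero north robot S a robot north => zero north robot zero Q robot a robot north   [S → zero Q robot]
zero north robot zero Q robot a robot north => zero north robot zero R a robot a robot north   [Q → R a]
zero north robot zero R a robot a robot north => zero north robot zero north robot S a robot a robot north   [R → north robot S]
zero north robot zero north robot S a robot a robot north => zero north robot zero north robot zero Q robot a robot a robot north   [S → zero Q robot]
zero north robot zero north robot zero Q robot a robot a robot north => zero north robot zero north robot zero R a robot a robot a robot north   [Q → R a]
zero north robot zero north robot zero R a robot a robot a robot north => zero north robot zero north robot zero zero a robot a robot a robot north   [R → zero]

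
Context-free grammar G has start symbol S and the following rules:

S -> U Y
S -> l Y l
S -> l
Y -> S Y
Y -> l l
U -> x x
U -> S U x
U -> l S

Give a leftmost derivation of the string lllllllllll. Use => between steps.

S=>UY=>lSY=>llYlY=>llSYlY=>lllYlYlY=>llllllYlY=>lllllllllY=>lllllllllll

S => UY   [S -> U Y]
UY => lSY   [U -> l S]
lSY => llYlY   [S -> l Y l]
llYlY => llSYlY   [Y -> S Y]
llSYlY => lllYlYlY   [S -> l Y l]
lllYlYlY => llllllYlY   [Y -> l l]
llllllYlY => lllllllllY   [Y -> l l]
lllllllllY => lllllllllll   [Y -> l l]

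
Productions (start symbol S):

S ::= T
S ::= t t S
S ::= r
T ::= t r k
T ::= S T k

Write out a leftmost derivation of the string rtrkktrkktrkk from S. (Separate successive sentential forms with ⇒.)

S ⇒ T ⇒ STk ⇒ TTk ⇒ STkTk ⇒ TTkTk ⇒ STkTkTk ⇒ rTkTkTk ⇒ rtrkkTkTk ⇒ rtrkktrkkTk ⇒ rtrkktrkktrkk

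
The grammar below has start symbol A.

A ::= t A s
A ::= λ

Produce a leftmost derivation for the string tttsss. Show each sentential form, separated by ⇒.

A ⇒ tAs   [A ::= t A s]
tAs ⇒ ttAss   [A ::= t A s]
ttAss ⇒ tttAsss   [A ::= t A s]
tttAsss ⇒ tttsss   [A ::= λ]

A⇒tAs⇒ttAss⇒tttAsss⇒tttsss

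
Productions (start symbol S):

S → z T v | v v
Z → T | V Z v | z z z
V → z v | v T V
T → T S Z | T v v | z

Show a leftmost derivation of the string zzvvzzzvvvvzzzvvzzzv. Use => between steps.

S => zTv   [S → z T v]
zTv => zTSZv   [T → T S Z]
zTSZv => zTSZSZv   [T → T S Z]
zTSZSZv => zTvvSZSZv   [T → T v v]
zTvvSZSZv => zTSZvvSZSZv   [T → T S Z]
zTSZvvSZSZv => zzSZvvSZSZv   [T → z]
zzSZvvSZSZv => zzvvZvvSZSZv   [S → v v]
zzvvZvvSZSZv => zzvvzzzvvSZSZv   [Z → z z z]
zzvvzzzvvSZSZv => zzvvzzzvvvvZSZv   [S → v v]
zzvvzzzvvvvZSZv => zzvvzzzvvvvzzzSZv   [Z → z z z]
zzvvzzzvvvvzzzSZv => zzvvzzzvvvvzzzvvZv   [S → v v]
zzvvzzzvvvvzzzvvZv => zzvvzzzvvvvzzzvvzzzv   [Z → z z z]

S => zTv => zTSZv => zTSZSZv => zTvvSZSZv => zTSZvvSZSZv => zzSZvvSZSZv => zzvvZvvSZSZv => zzvvzzzvvSZSZv => zzvvzzzvvvvZSZv => zzvvzzzvvvvzzzSZv => zzvvzzzvvvvzzzvvZv => zzvvzzzvvvvzzzvvzzzv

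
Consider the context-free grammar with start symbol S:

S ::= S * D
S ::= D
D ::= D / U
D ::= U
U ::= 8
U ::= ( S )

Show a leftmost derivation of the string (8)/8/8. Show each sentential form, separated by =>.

S => D   [S ::= D]
D => D/U   [D ::= D / U]
D/U => D/U/U   [D ::= D / U]
D/U/U => U/U/U   [D ::= U]
U/U/U => (S)/U/U   [U ::= ( S )]
(S)/U/U => (D)/U/U   [S ::= D]
(D)/U/U => (U)/U/U   [D ::= U]
(U)/U/U => (8)/U/U   [U ::= 8]
(8)/U/U => (8)/8/U   [U ::= 8]
(8)/8/U => (8)/8/8   [U ::= 8]

S=>D=>D/U=>D/U/U=>U/U/U=>(S)/U/U=>(D)/U/U=>(U)/U/U=>(8)/U/U=>(8)/8/U=>(8)/8/8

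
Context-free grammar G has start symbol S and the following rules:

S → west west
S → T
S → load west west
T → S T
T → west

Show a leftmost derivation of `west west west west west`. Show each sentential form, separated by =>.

S => T => S T => T T => S T T => west west T T => west west west T => west west west S T => west west west T T => west west west west T => west west west west west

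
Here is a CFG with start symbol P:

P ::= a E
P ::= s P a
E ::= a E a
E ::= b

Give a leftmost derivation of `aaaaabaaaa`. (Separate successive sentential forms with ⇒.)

P ⇒ aE ⇒ aaEa ⇒ aaaEaa ⇒ aaaaEaaa ⇒ aaaaaEaaaa ⇒ aaaaabaaaa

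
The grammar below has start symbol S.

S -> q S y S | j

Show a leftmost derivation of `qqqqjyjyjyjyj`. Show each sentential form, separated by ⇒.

S ⇒ qSyS   [S -> q S y S]
qSyS ⇒ qqSySyS   [S -> q S y S]
qqSySyS ⇒ qqqSySySyS   [S -> q S y S]
qqqSySySyS ⇒ qqqqSySySySyS   [S -> q S y S]
qqqqSySySySyS ⇒ qqqqjySySySyS   [S -> j]
qqqqjySySySyS ⇒ qqqqjyjySySyS   [S -> j]
qqqqjyjySySyS ⇒ qqqqjyjyjySyS   [S -> j]
qqqqjyjyjySyS ⇒ qqqqjyjyjyjyS   [S -> j]
qqqqjyjyjyjyS ⇒ qqqqjyjyjyjyj   [S -> j]

S ⇒ qSyS ⇒ qqSySyS ⇒ qqqSySySyS ⇒ qqqqSySySySyS ⇒ qqqqjySySySyS ⇒ qqqqjyjySySyS ⇒ qqqqjyjyjySyS ⇒ qqqqjyjyjyjyS ⇒ qqqqjyjyjyjyj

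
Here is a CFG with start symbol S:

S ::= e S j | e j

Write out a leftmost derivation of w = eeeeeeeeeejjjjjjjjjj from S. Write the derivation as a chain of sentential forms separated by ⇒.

S⇒eSj⇒eeSjj⇒eeeSjjj⇒eeeeSjjjj⇒eeeeeSjjjjj⇒eeeeeeSjjjjjj⇒eeeeeeeSjjjjjjj⇒eeeeeeeeSjjjjjjjj⇒eeeeeeeeeSjjjjjjjjj⇒eeeeeeeeeejjjjjjjjjj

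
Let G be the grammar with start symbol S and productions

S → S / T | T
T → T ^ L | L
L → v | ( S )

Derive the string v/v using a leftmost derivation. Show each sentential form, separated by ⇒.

S ⇒ S/T   [S → S / T]
S/T ⇒ T/T   [S → T]
T/T ⇒ L/T   [T → L]
L/T ⇒ v/T   [L → v]
v/T ⇒ v/L   [T → L]
v/L ⇒ v/v   [L → v]

S ⇒ S/T ⇒ T/T ⇒ L/T ⇒ v/T ⇒ v/L ⇒ v/v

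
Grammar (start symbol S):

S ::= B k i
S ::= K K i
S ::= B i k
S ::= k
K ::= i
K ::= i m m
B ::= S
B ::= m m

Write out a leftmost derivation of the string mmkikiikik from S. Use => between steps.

S=>Bik=>Sik=>Bikik=>Sikik=>Bkiikik=>Skiikik=>Bkikiikik=>mmkikiikik

S => Bik   [S ::= B i k]
Bik => Sik   [B ::= S]
Sik => Bikik   [S ::= B i k]
Bikik => Sikik   [B ::= S]
Sikik => Bkiikik   [S ::= B k i]
Bkiikik => Skiikik   [B ::= S]
Skiikik => Bkikiikik   [S ::= B k i]
Bkikiikik => mmkikiikik   [B ::= m m]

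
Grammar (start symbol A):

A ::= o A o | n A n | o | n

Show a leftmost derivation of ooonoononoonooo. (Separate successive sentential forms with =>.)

A => oAo   [A ::= o A o]
oAo => ooAoo   [A ::= o A o]
ooAoo => oooAooo   [A ::= o A o]
oooAooo => ooonAnooo   [A ::= n A n]
ooonAnooo => ooonoAonooo   [A ::= o A o]
ooonoAonooo => ooonooAoonooo   [A ::= o A o]
ooonooAoonooo => ooonoonAnoonooo   [A ::= n A n]
ooonoonAnoonooo => ooonoononoonooo   [A ::= o]

A=>oAo=>ooAoo=>oooAooo=>ooonAnooo=>ooonoAonooo=>ooonooAoonooo=>ooonoonAnoonooo=>ooonoononoonooo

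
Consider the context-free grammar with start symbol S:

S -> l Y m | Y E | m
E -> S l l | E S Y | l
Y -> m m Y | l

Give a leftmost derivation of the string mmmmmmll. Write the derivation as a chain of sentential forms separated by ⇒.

S ⇒ YE ⇒ mmYE ⇒ mmmmYE ⇒ mmmmmmYE ⇒ mmmmmmlE ⇒ mmmmmmll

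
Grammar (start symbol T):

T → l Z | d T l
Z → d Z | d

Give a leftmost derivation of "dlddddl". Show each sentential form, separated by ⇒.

T ⇒ dTl ⇒ dlZl ⇒ dldZl ⇒ dlddZl ⇒ dldddZl ⇒ dlddddl

T ⇒ dTl   [T → d T l]
dTl ⇒ dlZl   [T → l Z]
dlZl ⇒ dldZl   [Z → d Z]
dldZl ⇒ dlddZl   [Z → d Z]
dlddZl ⇒ dldddZl   [Z → d Z]
dldddZl ⇒ dlddddl   [Z → d]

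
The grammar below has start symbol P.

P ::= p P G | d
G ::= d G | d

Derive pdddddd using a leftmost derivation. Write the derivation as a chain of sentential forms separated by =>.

P => pPG   [P ::= p P G]
pPG => pdG   [P ::= d]
pdG => pddG   [G ::= d G]
pddG => pdddG   [G ::= d G]
pdddG => pddddG   [G ::= d G]
pddddG => pdddddG   [G ::= d G]
pdddddG => pdddddd   [G ::= d]

P => pPG => pdG => pddG => pdddG => pddddG => pdddddG => pdddddd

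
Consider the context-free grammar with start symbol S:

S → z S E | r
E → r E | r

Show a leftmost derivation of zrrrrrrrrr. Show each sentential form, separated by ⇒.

S ⇒ zSE ⇒ zrE ⇒ zrrE ⇒ zrrrE ⇒ zrrrrE ⇒ zrrrrrE ⇒ zrrrrrrE ⇒ zrrrrrrrE ⇒ zrrrrrrrrE ⇒ zrrrrrrrrr

S ⇒ zSE   [S → z S E]
zSE ⇒ zrE   [S → r]
zrE ⇒ zrrE   [E → r E]
zrrE ⇒ zrrrE   [E → r E]
zrrrE ⇒ zrrrrE   [E → r E]
zrrrrE ⇒ zrrrrrE   [E → r E]
zrrrrrE ⇒ zrrrrrrE   [E → r E]
zrrrrrrE ⇒ zrrrrrrrE   [E → r E]
zrrrrrrrE ⇒ zrrrrrrrrE   [E → r E]
zrrrrrrrrE ⇒ zrrrrrrrrr   [E → r]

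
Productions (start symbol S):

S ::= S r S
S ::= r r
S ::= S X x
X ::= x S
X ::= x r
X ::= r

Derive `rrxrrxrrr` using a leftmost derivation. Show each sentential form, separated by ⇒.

S ⇒ SrS ⇒ SXxrS ⇒ rrXxrS ⇒ rrxSxrS ⇒ rrxrrxrS ⇒ rrxrrxrrr

S ⇒ SrS   [S ::= S r S]
SrS ⇒ SXxrS   [S ::= S X x]
SXxrS ⇒ rrXxrS   [S ::= r r]
rrXxrS ⇒ rrxSxrS   [X ::= x S]
rrxSxrS ⇒ rrxrrxrS   [S ::= r r]
rrxrrxrS ⇒ rrxrrxrrr   [S ::= r r]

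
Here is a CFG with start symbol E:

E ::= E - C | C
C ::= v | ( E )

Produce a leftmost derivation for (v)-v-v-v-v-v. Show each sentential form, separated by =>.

E => E-C => E-C-C => E-C-C-C => E-C-C-C-C => E-C-C-C-C-C => C-C-C-C-C-C => (E)-C-C-C-C-C => (C)-C-C-C-C-C => (v)-C-C-C-C-C => (v)-v-C-C-C-C => (v)-v-v-C-C-C => (v)-v-v-v-C-C => (v)-v-v-v-v-C => (v)-v-v-v-v-v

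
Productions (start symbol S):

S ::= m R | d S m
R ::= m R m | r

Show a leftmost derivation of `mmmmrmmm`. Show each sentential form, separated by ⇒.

S⇒mR⇒mmRm⇒mmmRmm⇒mmmmRmmm⇒mmmmrmmm

S ⇒ mR   [S ::= m R]
mR ⇒ mmRm   [R ::= m R m]
mmRm ⇒ mmmRmm   [R ::= m R m]
mmmRmm ⇒ mmmmRmmm   [R ::= m R m]
mmmmRmmm ⇒ mmmmrmmm   [R ::= r]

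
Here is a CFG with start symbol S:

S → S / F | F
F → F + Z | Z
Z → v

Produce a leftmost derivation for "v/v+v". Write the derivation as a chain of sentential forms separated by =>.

S => S/F => F/F => Z/F => v/F => v/F+Z => v/Z+Z => v/v+Z => v/v+v

S => S/F   [S → S / F]
S/F => F/F   [S → F]
F/F => Z/F   [F → Z]
Z/F => v/F   [Z → v]
v/F => v/F+Z   [F → F + Z]
v/F+Z => v/Z+Z   [F → Z]
v/Z+Z => v/v+Z   [Z → v]
v/v+Z => v/v+v   [Z → v]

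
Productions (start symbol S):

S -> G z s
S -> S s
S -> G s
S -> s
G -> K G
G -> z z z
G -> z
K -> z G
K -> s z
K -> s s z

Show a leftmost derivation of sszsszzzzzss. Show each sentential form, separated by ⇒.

S ⇒ Ss   [S -> S s]
Ss ⇒ Gzss   [S -> G z s]
Gzss ⇒ KGzss   [G -> K G]
KGzss ⇒ sszGzss   [K -> s s z]
sszGzss ⇒ sszKGzss   [G -> K G]
sszKGzss ⇒ sszsszGzss   [K -> s s z]
sszsszGzss ⇒ sszsszzzzzss   [G -> z z z]

S ⇒ Ss ⇒ Gzss ⇒ KGzss ⇒ sszGzss ⇒ sszKGzss ⇒ sszsszGzss ⇒ sszsszzzzzss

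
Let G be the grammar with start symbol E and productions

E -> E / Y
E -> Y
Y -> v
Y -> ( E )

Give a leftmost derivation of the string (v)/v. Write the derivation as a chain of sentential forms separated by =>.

E => E/Y => Y/Y => (E)/Y => (Y)/Y => (v)/Y => (v)/v

E => E/Y   [E -> E / Y]
E/Y => Y/Y   [E -> Y]
Y/Y => (E)/Y   [Y -> ( E )]
(E)/Y => (Y)/Y   [E -> Y]
(Y)/Y => (v)/Y   [Y -> v]
(v)/Y => (v)/v   [Y -> v]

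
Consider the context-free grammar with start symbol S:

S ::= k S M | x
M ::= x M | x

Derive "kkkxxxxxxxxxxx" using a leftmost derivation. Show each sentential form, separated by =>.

S => kSM   [S ::= k S M]
kSM => kkSMM   [S ::= k S M]
kkSMM => kkkSMMM   [S ::= k S M]
kkkSMMM => kkkxMMM   [S ::= x]
kkkxMMM => kkkxxMMM   [M ::= x M]
kkkxxMMM => kkkxxxMMM   [M ::= x M]
kkkxxxMMM => kkkxxxxMMM   [M ::= x M]
kkkxxxxMMM => kkkxxxxxMM   [M ::= x]
kkkxxxxxMM => kkkxxxxxxMM   [M ::= x M]
kkkxxxxxxMM => kkkxxxxxxxMM   [M ::= x M]
kkkxxxxxxxMM => kkkxxxxxxxxMM   [M ::= x M]
kkkxxxxxxxxMM => kkkxxxxxxxxxM   [M ::= x]
kkkxxxxxxxxxM => kkkxxxxxxxxxxM   [M ::= x M]
kkkxxxxxxxxxxM => kkkxxxxxxxxxxx   [M ::= x]

S => kSM => kkSMM => kkkSMMM => kkkxMMM => kkkxxMMM => kkkxxxMMM => kkkxxxxMMM => kkkxxxxxMM => kkkxxxxxxMM => kkkxxxxxxxMM => kkkxxxxxxxxMM => kkkxxxxxxxxxM => kkkxxxxxxxxxxM => kkkxxxxxxxxxxx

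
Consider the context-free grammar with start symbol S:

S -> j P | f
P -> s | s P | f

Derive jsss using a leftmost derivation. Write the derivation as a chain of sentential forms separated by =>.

S => jP => jsP => jssP => jsss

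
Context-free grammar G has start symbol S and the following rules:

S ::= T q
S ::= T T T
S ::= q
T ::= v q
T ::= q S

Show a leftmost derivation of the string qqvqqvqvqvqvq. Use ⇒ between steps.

S ⇒ TTT   [S ::= T T T]
TTT ⇒ qSTT   [T ::= q S]
qSTT ⇒ qTTTTT   [S ::= T T T]
qTTTTT ⇒ qqSTTTT   [T ::= q S]
qqSTTTT ⇒ qqTqTTTT   [S ::= T q]
qqTqTTTT ⇒ qqvqqTTTT   [T ::= v q]
qqvqqTTTT ⇒ qqvqqvqTTT   [T ::= v q]
qqvqqvqTTT ⇒ qqvqqvqvqTT   [T ::= v q]
qqvqqvqvqTT ⇒ qqvqqvqvqvqT   [T ::= v q]
qqvqqvqvqvqT ⇒ qqvqqvqvqvqvq   [T ::= v q]

S ⇒ TTT ⇒ qSTT ⇒ qTTTTT ⇒ qqSTTTT ⇒ qqTqTTTT ⇒ qqvqqTTTT ⇒ qqvqqvqTTT ⇒ qqvqqvqvqTT ⇒ qqvqqvqvqvqT ⇒ qqvqqvqvqvqvq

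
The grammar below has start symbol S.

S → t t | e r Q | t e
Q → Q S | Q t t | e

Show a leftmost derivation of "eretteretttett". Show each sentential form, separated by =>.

S => erQ => erQtt => erQStt => erQSStt => erQSSStt => ereSSStt => erettSStt => eretterQStt => eretterQttStt => eretterettStt => eretteretttett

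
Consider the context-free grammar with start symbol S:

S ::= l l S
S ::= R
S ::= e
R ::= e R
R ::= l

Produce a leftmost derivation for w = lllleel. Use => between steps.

S => llS   [S ::= l l S]
llS => llllS   [S ::= l l S]
llllS => llllR   [S ::= R]
llllR => lllleR   [R ::= e R]
lllleR => lllleeR   [R ::= e R]
lllleeR => lllleel   [R ::= l]

S => llS => llllS => llllR => lllleR => lllleeR => lllleel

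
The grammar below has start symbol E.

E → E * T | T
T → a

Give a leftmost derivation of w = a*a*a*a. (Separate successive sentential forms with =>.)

E => E*T   [E → E * T]
E*T => E*T*T   [E → E * T]
E*T*T => E*T*T*T   [E → E * T]
E*T*T*T => T*T*T*T   [E → T]
T*T*T*T => a*T*T*T   [T → a]
a*T*T*T => a*a*T*T   [T → a]
a*a*T*T => a*a*a*T   [T → a]
a*a*a*T => a*a*a*a   [T → a]

E => E*T => E*T*T => E*T*T*T => T*T*T*T => a*T*T*T => a*a*T*T => a*a*a*T => a*a*a*a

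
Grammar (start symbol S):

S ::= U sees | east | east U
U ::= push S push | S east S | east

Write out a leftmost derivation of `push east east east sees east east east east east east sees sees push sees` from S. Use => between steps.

S => U sees => push S push sees => push U sees push sees => push S east S sees push sees => push U sees east S sees push sees => push S east S sees east S sees push sees => push east east S sees east S sees push sees => push east east east sees east S sees push sees => push east east east sees east U sees sees push sees => push east east east sees east S east S sees sees push sees => push east east east sees east east U east S sees sees push sees => push east east east sees east east east east S sees sees push sees => push east east east sees east east east east east U sees sees push sees => push east east east sees east east east east east east sees sees push sees

S => U sees   [S ::= U sees]
U sees => push S push sees   [U ::= push S push]
push S push sees => push U sees push sees   [S ::= U sees]
push U sees push sees => push S east S sees push sees   [U ::= S east S]
push S east S sees push sees => push U sees east S sees push sees   [S ::= U sees]
push U sees east S sees push sees => push S east S sees east S sees push sees   [U ::= S east S]
push S east S sees east S sees push sees => push east east S sees east S sees push sees   [S ::= east]
push east east S sees east S sees push sees => push east east east sees east S sees push sees   [S ::= east]
push east east east sees east S sees push sees => push east east east sees east U sees sees push sees   [S ::= U sees]
push east east east sees east U sees sees push sees => push east east east sees east S east S sees sees push sees   [U ::= S east S]
push east east east sees east S east S sees sees push sees => push east east east sees east east U east S sees sees push sees   [S ::= east U]
push east east east sees east east U east S sees sees push sees => push east east east sees east east east east S sees sees push sees   [U ::= east]
push east east east sees east east east east S sees sees push sees => push east east east sees east east east east east U sees sees push sees   [S ::= east U]
push east east east sees east east east east east U sees sees push sees => push east east east sees east east east east east east sees sees push sees   [U ::= east]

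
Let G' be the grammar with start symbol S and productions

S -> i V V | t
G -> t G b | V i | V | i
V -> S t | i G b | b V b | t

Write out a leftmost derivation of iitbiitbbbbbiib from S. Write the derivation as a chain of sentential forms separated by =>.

S => iVV => iiGbV => iitGbbV => iitVbbV => iitbVbbbV => iitbiGbbbbV => iitbiVbbbbV => iitbiiGbbbbbV => iitbiiVbbbbbV => iitbiitbbbbbV => iitbiitbbbbbiGb => iitbiitbbbbbiib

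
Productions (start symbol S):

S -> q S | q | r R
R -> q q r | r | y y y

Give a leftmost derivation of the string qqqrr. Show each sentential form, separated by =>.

S=>qS=>qqS=>qqqS=>qqqrR=>qqqrr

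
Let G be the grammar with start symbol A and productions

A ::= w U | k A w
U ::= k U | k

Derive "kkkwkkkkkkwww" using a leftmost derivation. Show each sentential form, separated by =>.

A=>kAw=>kkAww=>kkkAwww=>kkkwUwww=>kkkwkUwww=>kkkwkkUwww=>kkkwkkkUwww=>kkkwkkkkUwww=>kkkwkkkkkUwww=>kkkwkkkkkkwww

A => kAw   [A ::= k A w]
kAw => kkAww   [A ::= k A w]
kkAww => kkkAwww   [A ::= k A w]
kkkAwww => kkkwUwww   [A ::= w U]
kkkwUwww => kkkwkUwww   [U ::= k U]
kkkwkUwww => kkkwkkUwww   [U ::= k U]
kkkwkkUwww => kkkwkkkUwww   [U ::= k U]
kkkwkkkUwww => kkkwkkkkUwww   [U ::= k U]
kkkwkkkkUwww => kkkwkkkkkUwww   [U ::= k U]
kkkwkkkkkUwww => kkkwkkkkkkwww   [U ::= k]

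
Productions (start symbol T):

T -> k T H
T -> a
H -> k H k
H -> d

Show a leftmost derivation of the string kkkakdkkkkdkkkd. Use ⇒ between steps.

T ⇒ kTH   [T -> k T H]
kTH ⇒ kkTHH   [T -> k T H]
kkTHH ⇒ kkkTHHH   [T -> k T H]
kkkTHHH ⇒ kkkaHHH   [T -> a]
kkkaHHH ⇒ kkkakHkHH   [H -> k H k]
kkkakHkHH ⇒ kkkakdkHH   [H -> d]
kkkakdkHH ⇒ kkkakdkkHkH   [H -> k H k]
kkkakdkkHkH ⇒ kkkakdkkkHkkH   [H -> k H k]
kkkakdkkkHkkH ⇒ kkkakdkkkkHkkkH   [H -> k H k]
kkkakdkkkkHkkkH ⇒ kkkakdkkkkdkkkH   [H -> d]
kkkakdkkkkdkkkH ⇒ kkkakdkkkkdkkkd   [H -> d]

T ⇒ kTH ⇒ kkTHH ⇒ kkkTHHH ⇒ kkkaHHH ⇒ kkkakHkHH ⇒ kkkakdkHH ⇒ kkkakdkkHkH ⇒ kkkakdkkkHkkH ⇒ kkkakdkkkkHkkkH ⇒ kkkakdkkkkdkkkH ⇒ kkkakdkkkkdkkkd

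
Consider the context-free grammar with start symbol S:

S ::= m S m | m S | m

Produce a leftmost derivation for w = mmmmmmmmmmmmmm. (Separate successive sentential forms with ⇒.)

S⇒mSm⇒mmSm⇒mmmSmm⇒mmmmSmm⇒mmmmmSmmm⇒mmmmmmSmmm⇒mmmmmmmSmmm⇒mmmmmmmmSmmm⇒mmmmmmmmmSmmmm⇒mmmmmmmmmmmmmm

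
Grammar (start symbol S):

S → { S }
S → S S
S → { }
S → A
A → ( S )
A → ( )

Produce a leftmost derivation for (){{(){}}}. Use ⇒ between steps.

S ⇒ SS ⇒ AS ⇒ ()S ⇒ (){S} ⇒ (){{S}} ⇒ (){{SS}} ⇒ (){{AS}} ⇒ (){{()S}} ⇒ (){{(){}}}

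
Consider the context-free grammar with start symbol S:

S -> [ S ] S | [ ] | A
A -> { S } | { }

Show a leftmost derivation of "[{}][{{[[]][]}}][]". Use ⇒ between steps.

S ⇒ [S]S   [S -> [ S ] S]
[S]S ⇒ [A]S   [S -> A]
[A]S ⇒ [{}]S   [A -> { }]
[{}]S ⇒ [{}][S]S   [S -> [ S ] S]
[{}][S]S ⇒ [{}][A]S   [S -> A]
[{}][A]S ⇒ [{}][{S}]S   [A -> { S }]
[{}][{S}]S ⇒ [{}][{A}]S   [S -> A]
[{}][{A}]S ⇒ [{}][{{S}}]S   [A -> { S }]
[{}][{{S}}]S ⇒ [{}][{{[S]S}}]S   [S -> [ S ] S]
[{}][{{[S]S}}]S ⇒ [{}][{{[[]]S}}]S   [S -> [ ]]
[{}][{{[[]]S}}]S ⇒ [{}][{{[[]][]}}]S   [S -> [ ]]
[{}][{{[[]][]}}]S ⇒ [{}][{{[[]][]}}][]   [S -> [ ]]

S⇒[S]S⇒[A]S⇒[{}]S⇒[{}][S]S⇒[{}][A]S⇒[{}][{S}]S⇒[{}][{A}]S⇒[{}][{{S}}]S⇒[{}][{{[S]S}}]S⇒[{}][{{[[]]S}}]S⇒[{}][{{[[]][]}}]S⇒[{}][{{[[]][]}}][]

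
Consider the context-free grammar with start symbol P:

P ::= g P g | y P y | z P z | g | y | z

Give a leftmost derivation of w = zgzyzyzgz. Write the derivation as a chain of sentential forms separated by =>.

P => zPz   [P ::= z P z]
zPz => zgPgz   [P ::= g P g]
zgPgz => zgzPzgz   [P ::= z P z]
zgzPzgz => zgzyPyzgz   [P ::= y P y]
zgzyPyzgz => zgzyzyzgz   [P ::= z]

P=>zPz=>zgPgz=>zgzPzgz=>zgzyPyzgz=>zgzyzyzgz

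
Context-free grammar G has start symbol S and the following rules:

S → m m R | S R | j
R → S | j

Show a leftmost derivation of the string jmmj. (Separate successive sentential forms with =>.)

S => SR => jR => jS => jmmR => jmmj

S => SR   [S → S R]
SR => jR   [S → j]
jR => jS   [R → S]
jS => jmmR   [S → m m R]
jmmR => jmmj   [R → j]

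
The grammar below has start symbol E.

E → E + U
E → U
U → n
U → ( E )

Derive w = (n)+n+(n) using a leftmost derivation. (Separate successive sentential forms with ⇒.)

E ⇒ E+U ⇒ E+U+U ⇒ U+U+U ⇒ (E)+U+U ⇒ (U)+U+U ⇒ (n)+U+U ⇒ (n)+n+U ⇒ (n)+n+(E) ⇒ (n)+n+(U) ⇒ (n)+n+(n)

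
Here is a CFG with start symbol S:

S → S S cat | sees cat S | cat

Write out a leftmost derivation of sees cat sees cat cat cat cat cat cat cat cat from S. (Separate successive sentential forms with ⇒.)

S ⇒ S S cat ⇒ S S cat S cat ⇒ sees cat S S cat S cat ⇒ sees cat sees cat S S cat S cat ⇒ sees cat sees cat S S cat S cat S cat ⇒ sees cat sees cat cat S cat S cat S cat ⇒ sees cat sees cat cat cat cat S cat S cat ⇒ sees cat sees cat cat cat cat cat cat S cat ⇒ sees cat sees cat cat cat cat cat cat cat cat

S ⇒ S S cat   [S → S S cat]
S S cat ⇒ S S cat S cat   [S → S S cat]
S S cat S cat ⇒ sees cat S S cat S cat   [S → sees cat S]
sees cat S S cat S cat ⇒ sees cat sees cat S S cat S cat   [S → sees cat S]
sees cat sees cat S S cat S cat ⇒ sees cat sees cat S S cat S cat S cat   [S → S S cat]
sees cat sees cat S S cat S cat S cat ⇒ sees cat sees cat cat S cat S cat S cat   [S → cat]
sees cat sees cat cat S cat S cat S cat ⇒ sees cat sees cat cat cat cat S cat S cat   [S → cat]
sees cat sees cat cat cat cat S cat S cat ⇒ sees cat sees cat cat cat cat cat cat S cat   [S → cat]
sees cat sees cat cat cat cat cat cat S cat ⇒ sees cat sees cat cat cat cat cat cat cat cat   [S → cat]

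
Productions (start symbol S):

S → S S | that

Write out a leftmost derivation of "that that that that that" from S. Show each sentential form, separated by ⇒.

S ⇒ S S ⇒ that S ⇒ that S S ⇒ that S S S ⇒ that S S S S ⇒ that that S S S ⇒ that that that S S ⇒ that that that that S ⇒ that that that that that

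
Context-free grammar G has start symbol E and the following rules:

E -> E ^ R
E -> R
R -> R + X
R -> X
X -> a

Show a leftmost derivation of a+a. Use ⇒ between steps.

E ⇒ R ⇒ R+X ⇒ X+X ⇒ a+X ⇒ a+a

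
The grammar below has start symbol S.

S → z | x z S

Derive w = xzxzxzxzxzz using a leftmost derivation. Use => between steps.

S => xzS => xzxzS => xzxzxzS => xzxzxzxzS => xzxzxzxzxzS => xzxzxzxzxzz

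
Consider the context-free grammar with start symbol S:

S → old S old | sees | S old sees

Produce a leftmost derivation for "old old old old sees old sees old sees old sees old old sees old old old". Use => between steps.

S => old S old   [S → old S old]
old S old => old old S old old   [S → old S old]
old old S old old => old old old S old old old   [S → old S old]
old old old S old old old => old old old S old sees old old old   [S → S old sees]
old old old S old sees old old old => old old old old S old old sees old old old   [S → old S old]
old old old old S old old sees old old old => old old old old S old sees old old sees old old old   [S → S old sees]
old old old old S old sees old old sees old old old => old old old old S old sees old sees old old sees old old old   [S → S old sees]
old old old old S old sees old sees old old sees old old old => old old old old S old sees old sees old sees old old sees old old old   [S → S old sees]
old old old old S old sees old sees old sees old old sees old old old => old old old old sees old sees old sees old sees old old sees old old old   [S → sees]

S => old S old => old old S old old => old old old S old old old => old old old S old sees old old old => old old old old S old old sees old old old => old old old old S old sees old old sees old old old => old old old old S old sees old sees old old sees old old old => old old old old S old sees old sees old sees old old sees old old old => old old old old sees old sees old sees old sees old old sees old old old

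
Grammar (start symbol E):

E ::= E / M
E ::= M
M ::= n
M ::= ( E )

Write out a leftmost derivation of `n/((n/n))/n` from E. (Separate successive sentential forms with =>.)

E => E/M => E/M/M => M/M/M => n/M/M => n/(E)/M => n/(M)/M => n/((E))/M => n/((E/M))/M => n/((M/M))/M => n/((n/M))/M => n/((n/n))/M => n/((n/n))/n

E => E/M   [E ::= E / M]
E/M => E/M/M   [E ::= E / M]
E/M/M => M/M/M   [E ::= M]
M/M/M => n/M/M   [M ::= n]
n/M/M => n/(E)/M   [M ::= ( E )]
n/(E)/M => n/(M)/M   [E ::= M]
n/(M)/M => n/((E))/M   [M ::= ( E )]
n/((E))/M => n/((E/M))/M   [E ::= E / M]
n/((E/M))/M => n/((M/M))/M   [E ::= M]
n/((M/M))/M => n/((n/M))/M   [M ::= n]
n/((n/M))/M => n/((n/n))/M   [M ::= n]
n/((n/n))/M => n/((n/n))/n   [M ::= n]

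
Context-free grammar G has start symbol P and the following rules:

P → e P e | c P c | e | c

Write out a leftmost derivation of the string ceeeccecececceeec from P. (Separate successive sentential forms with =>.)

P => cPc   [P → c P c]
cPc => cePec   [P → e P e]
cePec => ceePeec   [P → e P e]
ceePeec => ceeePeeec   [P → e P e]
ceeePeeec => ceeecPceeec   [P → c P c]
ceeecPceeec => ceeeccPcceeec   [P → c P c]
ceeeccPcceeec => ceeeccePecceeec   [P → e P e]
ceeeccePecceeec => ceeeccecPcecceeec   [P → c P c]
ceeeccecPcecceeec => ceeeccecececceeec   [P → e]

P => cPc => cePec => ceePeec => ceeePeeec => ceeecPceeec => ceeeccPcceeec => ceeeccePecceeec => ceeeccecPcecceeec => ceeeccecececceeec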